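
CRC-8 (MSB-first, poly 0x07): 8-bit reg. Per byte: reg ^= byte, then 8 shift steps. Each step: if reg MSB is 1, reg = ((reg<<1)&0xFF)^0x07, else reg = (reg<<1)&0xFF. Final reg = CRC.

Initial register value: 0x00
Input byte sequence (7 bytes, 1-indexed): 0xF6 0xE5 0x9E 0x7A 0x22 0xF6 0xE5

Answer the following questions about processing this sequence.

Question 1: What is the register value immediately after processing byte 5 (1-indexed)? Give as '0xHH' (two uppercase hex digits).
After byte 1 (0xF6): reg=0xCC
After byte 2 (0xE5): reg=0xDF
After byte 3 (0x9E): reg=0xC0
After byte 4 (0x7A): reg=0x2F
After byte 5 (0x22): reg=0x23

Answer: 0x23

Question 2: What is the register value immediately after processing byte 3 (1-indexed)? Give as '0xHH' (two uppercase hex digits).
After byte 1 (0xF6): reg=0xCC
After byte 2 (0xE5): reg=0xDF
After byte 3 (0x9E): reg=0xC0

Answer: 0xC0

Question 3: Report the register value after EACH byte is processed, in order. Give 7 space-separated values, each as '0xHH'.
0xCC 0xDF 0xC0 0x2F 0x23 0x25 0x4E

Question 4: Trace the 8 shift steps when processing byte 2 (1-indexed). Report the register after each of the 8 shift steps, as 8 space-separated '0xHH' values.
After byte 1 (0xF6): reg=0xCC
Register before byte 2: 0xCC
After XOR with byte 0xE5: 0x29

Answer: 0x52 0xA4 0x4F 0x9E 0x3B 0x76 0xEC 0xDF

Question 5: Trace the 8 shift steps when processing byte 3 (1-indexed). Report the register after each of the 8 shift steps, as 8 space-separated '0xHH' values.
Answer: 0x82 0x03 0x06 0x0C 0x18 0x30 0x60 0xC0

Derivation:
After byte 1 (0xF6): reg=0xCC
After byte 2 (0xE5): reg=0xDF
Register before byte 3: 0xDF
After XOR with byte 0x9E: 0x41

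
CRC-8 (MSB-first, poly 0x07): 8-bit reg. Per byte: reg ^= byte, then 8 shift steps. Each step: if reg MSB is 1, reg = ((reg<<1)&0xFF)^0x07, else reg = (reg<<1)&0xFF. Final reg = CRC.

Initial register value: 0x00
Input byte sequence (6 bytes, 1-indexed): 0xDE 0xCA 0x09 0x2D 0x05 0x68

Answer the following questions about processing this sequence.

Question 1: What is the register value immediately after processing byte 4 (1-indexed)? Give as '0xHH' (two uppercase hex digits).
Answer: 0x7D

Derivation:
After byte 1 (0xDE): reg=0x14
After byte 2 (0xCA): reg=0x14
After byte 3 (0x09): reg=0x53
After byte 4 (0x2D): reg=0x7D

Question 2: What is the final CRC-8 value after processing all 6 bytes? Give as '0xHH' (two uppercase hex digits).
After byte 1 (0xDE): reg=0x14
After byte 2 (0xCA): reg=0x14
After byte 3 (0x09): reg=0x53
After byte 4 (0x2D): reg=0x7D
After byte 5 (0x05): reg=0x6F
After byte 6 (0x68): reg=0x15

Answer: 0x15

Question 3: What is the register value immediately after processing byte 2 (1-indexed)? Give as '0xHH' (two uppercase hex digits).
After byte 1 (0xDE): reg=0x14
After byte 2 (0xCA): reg=0x14

Answer: 0x14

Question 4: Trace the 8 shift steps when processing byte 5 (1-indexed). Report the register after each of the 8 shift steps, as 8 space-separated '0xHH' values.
Answer: 0xF0 0xE7 0xC9 0x95 0x2D 0x5A 0xB4 0x6F

Derivation:
After byte 1 (0xDE): reg=0x14
After byte 2 (0xCA): reg=0x14
After byte 3 (0x09): reg=0x53
After byte 4 (0x2D): reg=0x7D
Register before byte 5: 0x7D
After XOR with byte 0x05: 0x78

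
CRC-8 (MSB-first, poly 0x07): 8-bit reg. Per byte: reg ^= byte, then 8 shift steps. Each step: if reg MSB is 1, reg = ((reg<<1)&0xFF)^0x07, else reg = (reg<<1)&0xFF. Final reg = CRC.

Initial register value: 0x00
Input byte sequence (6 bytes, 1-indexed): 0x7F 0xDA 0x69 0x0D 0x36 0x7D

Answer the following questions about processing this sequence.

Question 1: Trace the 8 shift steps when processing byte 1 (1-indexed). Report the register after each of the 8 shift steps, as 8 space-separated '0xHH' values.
Answer: 0xFE 0xFB 0xF1 0xE5 0xCD 0x9D 0x3D 0x7A

Derivation:
Register before byte 1: 0x00
After XOR with byte 0x7F: 0x7F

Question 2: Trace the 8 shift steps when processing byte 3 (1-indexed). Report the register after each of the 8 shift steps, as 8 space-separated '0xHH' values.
Answer: 0x00 0x00 0x00 0x00 0x00 0x00 0x00 0x00

Derivation:
After byte 1 (0x7F): reg=0x7A
After byte 2 (0xDA): reg=0x69
Register before byte 3: 0x69
After XOR with byte 0x69: 0x00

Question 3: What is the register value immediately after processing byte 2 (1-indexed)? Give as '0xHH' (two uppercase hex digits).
Answer: 0x69

Derivation:
After byte 1 (0x7F): reg=0x7A
After byte 2 (0xDA): reg=0x69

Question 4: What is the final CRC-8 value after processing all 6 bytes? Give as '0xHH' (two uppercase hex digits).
Answer: 0x62

Derivation:
After byte 1 (0x7F): reg=0x7A
After byte 2 (0xDA): reg=0x69
After byte 3 (0x69): reg=0x00
After byte 4 (0x0D): reg=0x23
After byte 5 (0x36): reg=0x6B
After byte 6 (0x7D): reg=0x62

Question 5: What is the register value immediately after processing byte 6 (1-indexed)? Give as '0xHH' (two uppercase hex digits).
After byte 1 (0x7F): reg=0x7A
After byte 2 (0xDA): reg=0x69
After byte 3 (0x69): reg=0x00
After byte 4 (0x0D): reg=0x23
After byte 5 (0x36): reg=0x6B
After byte 6 (0x7D): reg=0x62

Answer: 0x62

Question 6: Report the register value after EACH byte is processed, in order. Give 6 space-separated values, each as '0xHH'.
0x7A 0x69 0x00 0x23 0x6B 0x62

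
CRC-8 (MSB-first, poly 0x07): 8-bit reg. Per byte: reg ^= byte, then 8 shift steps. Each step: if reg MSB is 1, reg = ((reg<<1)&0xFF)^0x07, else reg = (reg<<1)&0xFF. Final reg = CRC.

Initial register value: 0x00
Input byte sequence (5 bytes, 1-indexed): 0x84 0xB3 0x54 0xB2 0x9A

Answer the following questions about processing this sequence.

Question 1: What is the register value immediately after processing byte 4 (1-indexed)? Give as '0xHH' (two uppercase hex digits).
Answer: 0x71

Derivation:
After byte 1 (0x84): reg=0x95
After byte 2 (0xB3): reg=0xF2
After byte 3 (0x54): reg=0x7B
After byte 4 (0xB2): reg=0x71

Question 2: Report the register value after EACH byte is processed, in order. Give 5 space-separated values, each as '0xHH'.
0x95 0xF2 0x7B 0x71 0x9F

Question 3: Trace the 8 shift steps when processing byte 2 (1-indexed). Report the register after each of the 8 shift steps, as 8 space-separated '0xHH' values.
Answer: 0x4C 0x98 0x37 0x6E 0xDC 0xBF 0x79 0xF2

Derivation:
After byte 1 (0x84): reg=0x95
Register before byte 2: 0x95
After XOR with byte 0xB3: 0x26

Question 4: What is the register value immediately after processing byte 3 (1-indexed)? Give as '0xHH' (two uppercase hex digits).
Answer: 0x7B

Derivation:
After byte 1 (0x84): reg=0x95
After byte 2 (0xB3): reg=0xF2
After byte 3 (0x54): reg=0x7B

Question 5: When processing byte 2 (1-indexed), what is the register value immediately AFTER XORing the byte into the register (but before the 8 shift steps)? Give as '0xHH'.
Register before byte 2: 0x95
Byte 2: 0xB3
0x95 XOR 0xB3 = 0x26

Answer: 0x26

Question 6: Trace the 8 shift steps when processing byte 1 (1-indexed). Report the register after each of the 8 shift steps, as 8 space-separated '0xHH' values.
Answer: 0x0F 0x1E 0x3C 0x78 0xF0 0xE7 0xC9 0x95

Derivation:
Register before byte 1: 0x00
After XOR with byte 0x84: 0x84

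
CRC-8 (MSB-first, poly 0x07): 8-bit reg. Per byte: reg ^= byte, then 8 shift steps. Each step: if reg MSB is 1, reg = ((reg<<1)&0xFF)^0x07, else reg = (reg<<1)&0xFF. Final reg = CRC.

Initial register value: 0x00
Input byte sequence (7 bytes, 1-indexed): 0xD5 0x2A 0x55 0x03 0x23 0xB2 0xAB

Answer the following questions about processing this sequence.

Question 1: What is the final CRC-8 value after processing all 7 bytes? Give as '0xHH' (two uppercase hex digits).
After byte 1 (0xD5): reg=0x25
After byte 2 (0x2A): reg=0x2D
After byte 3 (0x55): reg=0x6F
After byte 4 (0x03): reg=0x03
After byte 5 (0x23): reg=0xE0
After byte 6 (0xB2): reg=0xB9
After byte 7 (0xAB): reg=0x7E

Answer: 0x7E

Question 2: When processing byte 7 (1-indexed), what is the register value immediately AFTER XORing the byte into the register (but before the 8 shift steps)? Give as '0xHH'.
Answer: 0x12

Derivation:
Register before byte 7: 0xB9
Byte 7: 0xAB
0xB9 XOR 0xAB = 0x12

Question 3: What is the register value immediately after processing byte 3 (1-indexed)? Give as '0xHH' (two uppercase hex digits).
Answer: 0x6F

Derivation:
After byte 1 (0xD5): reg=0x25
After byte 2 (0x2A): reg=0x2D
After byte 3 (0x55): reg=0x6F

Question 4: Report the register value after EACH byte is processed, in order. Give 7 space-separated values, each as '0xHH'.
0x25 0x2D 0x6F 0x03 0xE0 0xB9 0x7E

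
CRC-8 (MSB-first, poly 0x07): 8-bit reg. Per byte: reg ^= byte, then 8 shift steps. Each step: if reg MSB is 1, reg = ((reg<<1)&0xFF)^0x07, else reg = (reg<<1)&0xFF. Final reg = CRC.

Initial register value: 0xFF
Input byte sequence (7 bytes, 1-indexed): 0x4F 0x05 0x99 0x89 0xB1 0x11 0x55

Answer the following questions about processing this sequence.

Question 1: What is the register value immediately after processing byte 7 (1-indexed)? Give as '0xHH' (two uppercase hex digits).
Answer: 0x53

Derivation:
After byte 1 (0x4F): reg=0x19
After byte 2 (0x05): reg=0x54
After byte 3 (0x99): reg=0x6D
After byte 4 (0x89): reg=0xB2
After byte 5 (0xB1): reg=0x09
After byte 6 (0x11): reg=0x48
After byte 7 (0x55): reg=0x53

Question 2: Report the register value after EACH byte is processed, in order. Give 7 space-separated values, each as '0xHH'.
0x19 0x54 0x6D 0xB2 0x09 0x48 0x53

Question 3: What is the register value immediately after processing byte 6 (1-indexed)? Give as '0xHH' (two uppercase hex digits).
Answer: 0x48

Derivation:
After byte 1 (0x4F): reg=0x19
After byte 2 (0x05): reg=0x54
After byte 3 (0x99): reg=0x6D
After byte 4 (0x89): reg=0xB2
After byte 5 (0xB1): reg=0x09
After byte 6 (0x11): reg=0x48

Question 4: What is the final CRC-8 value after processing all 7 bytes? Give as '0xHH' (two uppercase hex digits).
After byte 1 (0x4F): reg=0x19
After byte 2 (0x05): reg=0x54
After byte 3 (0x99): reg=0x6D
After byte 4 (0x89): reg=0xB2
After byte 5 (0xB1): reg=0x09
After byte 6 (0x11): reg=0x48
After byte 7 (0x55): reg=0x53

Answer: 0x53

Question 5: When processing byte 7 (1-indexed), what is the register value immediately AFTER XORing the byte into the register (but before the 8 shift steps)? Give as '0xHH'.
Answer: 0x1D

Derivation:
Register before byte 7: 0x48
Byte 7: 0x55
0x48 XOR 0x55 = 0x1D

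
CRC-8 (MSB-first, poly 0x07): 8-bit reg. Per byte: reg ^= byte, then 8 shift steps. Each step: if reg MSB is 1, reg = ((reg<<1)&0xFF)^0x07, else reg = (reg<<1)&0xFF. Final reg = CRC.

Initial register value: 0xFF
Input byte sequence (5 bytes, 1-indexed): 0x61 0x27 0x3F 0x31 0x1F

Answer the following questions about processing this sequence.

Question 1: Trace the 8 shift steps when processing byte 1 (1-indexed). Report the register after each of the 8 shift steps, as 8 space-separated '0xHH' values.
Answer: 0x3B 0x76 0xEC 0xDF 0xB9 0x75 0xEA 0xD3

Derivation:
Register before byte 1: 0xFF
After XOR with byte 0x61: 0x9E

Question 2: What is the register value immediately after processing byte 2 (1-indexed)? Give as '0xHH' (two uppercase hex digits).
After byte 1 (0x61): reg=0xD3
After byte 2 (0x27): reg=0xC2

Answer: 0xC2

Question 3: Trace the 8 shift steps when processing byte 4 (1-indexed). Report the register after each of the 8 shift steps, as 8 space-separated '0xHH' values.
After byte 1 (0x61): reg=0xD3
After byte 2 (0x27): reg=0xC2
After byte 3 (0x3F): reg=0xFD
Register before byte 4: 0xFD
After XOR with byte 0x31: 0xCC

Answer: 0x9F 0x39 0x72 0xE4 0xCF 0x99 0x35 0x6A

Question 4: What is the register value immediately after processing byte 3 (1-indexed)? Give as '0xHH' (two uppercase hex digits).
After byte 1 (0x61): reg=0xD3
After byte 2 (0x27): reg=0xC2
After byte 3 (0x3F): reg=0xFD

Answer: 0xFD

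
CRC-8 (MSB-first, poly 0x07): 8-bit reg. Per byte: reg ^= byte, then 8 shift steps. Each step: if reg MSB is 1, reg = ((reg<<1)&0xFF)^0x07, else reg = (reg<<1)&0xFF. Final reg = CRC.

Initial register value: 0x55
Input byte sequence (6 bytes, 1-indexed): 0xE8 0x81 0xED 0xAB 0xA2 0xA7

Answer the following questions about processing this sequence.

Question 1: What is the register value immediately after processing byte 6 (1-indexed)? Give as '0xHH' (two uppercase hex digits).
After byte 1 (0xE8): reg=0x3A
After byte 2 (0x81): reg=0x28
After byte 3 (0xED): reg=0x55
After byte 4 (0xAB): reg=0xF4
After byte 5 (0xA2): reg=0xA5
After byte 6 (0xA7): reg=0x0E

Answer: 0x0E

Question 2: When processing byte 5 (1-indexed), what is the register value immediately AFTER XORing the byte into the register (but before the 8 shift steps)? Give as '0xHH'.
Answer: 0x56

Derivation:
Register before byte 5: 0xF4
Byte 5: 0xA2
0xF4 XOR 0xA2 = 0x56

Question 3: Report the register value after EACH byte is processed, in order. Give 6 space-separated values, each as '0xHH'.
0x3A 0x28 0x55 0xF4 0xA5 0x0E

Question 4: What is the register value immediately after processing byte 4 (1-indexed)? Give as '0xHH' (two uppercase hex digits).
After byte 1 (0xE8): reg=0x3A
After byte 2 (0x81): reg=0x28
After byte 3 (0xED): reg=0x55
After byte 4 (0xAB): reg=0xF4

Answer: 0xF4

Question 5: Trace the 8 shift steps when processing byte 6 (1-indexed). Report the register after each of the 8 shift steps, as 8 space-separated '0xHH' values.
After byte 1 (0xE8): reg=0x3A
After byte 2 (0x81): reg=0x28
After byte 3 (0xED): reg=0x55
After byte 4 (0xAB): reg=0xF4
After byte 5 (0xA2): reg=0xA5
Register before byte 6: 0xA5
After XOR with byte 0xA7: 0x02

Answer: 0x04 0x08 0x10 0x20 0x40 0x80 0x07 0x0E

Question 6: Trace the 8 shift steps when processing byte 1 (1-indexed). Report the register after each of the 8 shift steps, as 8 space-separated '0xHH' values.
Answer: 0x7D 0xFA 0xF3 0xE1 0xC5 0x8D 0x1D 0x3A

Derivation:
Register before byte 1: 0x55
After XOR with byte 0xE8: 0xBD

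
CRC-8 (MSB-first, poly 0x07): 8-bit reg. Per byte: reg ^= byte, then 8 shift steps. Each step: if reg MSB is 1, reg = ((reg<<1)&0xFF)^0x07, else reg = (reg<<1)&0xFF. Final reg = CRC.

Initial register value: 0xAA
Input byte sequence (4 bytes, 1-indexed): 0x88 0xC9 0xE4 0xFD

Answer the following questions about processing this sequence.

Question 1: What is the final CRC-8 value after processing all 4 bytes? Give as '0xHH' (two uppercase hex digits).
After byte 1 (0x88): reg=0xEE
After byte 2 (0xC9): reg=0xF5
After byte 3 (0xE4): reg=0x77
After byte 4 (0xFD): reg=0xBF

Answer: 0xBF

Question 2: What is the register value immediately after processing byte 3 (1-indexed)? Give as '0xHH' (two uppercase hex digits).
Answer: 0x77

Derivation:
After byte 1 (0x88): reg=0xEE
After byte 2 (0xC9): reg=0xF5
After byte 3 (0xE4): reg=0x77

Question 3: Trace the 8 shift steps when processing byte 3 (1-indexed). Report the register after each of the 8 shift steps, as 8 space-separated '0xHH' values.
After byte 1 (0x88): reg=0xEE
After byte 2 (0xC9): reg=0xF5
Register before byte 3: 0xF5
After XOR with byte 0xE4: 0x11

Answer: 0x22 0x44 0x88 0x17 0x2E 0x5C 0xB8 0x77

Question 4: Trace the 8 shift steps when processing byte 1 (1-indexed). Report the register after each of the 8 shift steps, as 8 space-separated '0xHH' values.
Answer: 0x44 0x88 0x17 0x2E 0x5C 0xB8 0x77 0xEE

Derivation:
Register before byte 1: 0xAA
After XOR with byte 0x88: 0x22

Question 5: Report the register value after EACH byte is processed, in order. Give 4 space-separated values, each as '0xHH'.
0xEE 0xF5 0x77 0xBF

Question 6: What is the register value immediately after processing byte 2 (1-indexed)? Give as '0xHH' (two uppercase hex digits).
After byte 1 (0x88): reg=0xEE
After byte 2 (0xC9): reg=0xF5

Answer: 0xF5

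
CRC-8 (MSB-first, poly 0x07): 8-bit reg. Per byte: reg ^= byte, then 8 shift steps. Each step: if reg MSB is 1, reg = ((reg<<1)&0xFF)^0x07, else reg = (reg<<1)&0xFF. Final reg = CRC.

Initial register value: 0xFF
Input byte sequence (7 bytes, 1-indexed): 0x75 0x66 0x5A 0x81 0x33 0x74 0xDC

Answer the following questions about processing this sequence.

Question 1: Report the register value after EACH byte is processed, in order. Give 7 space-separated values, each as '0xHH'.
0xBF 0x01 0x86 0x15 0xF2 0x9B 0xD2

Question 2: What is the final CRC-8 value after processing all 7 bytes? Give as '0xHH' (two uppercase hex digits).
Answer: 0xD2

Derivation:
After byte 1 (0x75): reg=0xBF
After byte 2 (0x66): reg=0x01
After byte 3 (0x5A): reg=0x86
After byte 4 (0x81): reg=0x15
After byte 5 (0x33): reg=0xF2
After byte 6 (0x74): reg=0x9B
After byte 7 (0xDC): reg=0xD2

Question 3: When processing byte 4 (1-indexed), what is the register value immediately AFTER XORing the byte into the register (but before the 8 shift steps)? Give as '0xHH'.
Register before byte 4: 0x86
Byte 4: 0x81
0x86 XOR 0x81 = 0x07

Answer: 0x07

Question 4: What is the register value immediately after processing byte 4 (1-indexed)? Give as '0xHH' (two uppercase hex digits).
Answer: 0x15

Derivation:
After byte 1 (0x75): reg=0xBF
After byte 2 (0x66): reg=0x01
After byte 3 (0x5A): reg=0x86
After byte 4 (0x81): reg=0x15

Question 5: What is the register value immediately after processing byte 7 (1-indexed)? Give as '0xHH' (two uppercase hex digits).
Answer: 0xD2

Derivation:
After byte 1 (0x75): reg=0xBF
After byte 2 (0x66): reg=0x01
After byte 3 (0x5A): reg=0x86
After byte 4 (0x81): reg=0x15
After byte 5 (0x33): reg=0xF2
After byte 6 (0x74): reg=0x9B
After byte 7 (0xDC): reg=0xD2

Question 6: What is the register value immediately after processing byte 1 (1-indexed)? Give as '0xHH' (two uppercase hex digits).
Answer: 0xBF

Derivation:
After byte 1 (0x75): reg=0xBF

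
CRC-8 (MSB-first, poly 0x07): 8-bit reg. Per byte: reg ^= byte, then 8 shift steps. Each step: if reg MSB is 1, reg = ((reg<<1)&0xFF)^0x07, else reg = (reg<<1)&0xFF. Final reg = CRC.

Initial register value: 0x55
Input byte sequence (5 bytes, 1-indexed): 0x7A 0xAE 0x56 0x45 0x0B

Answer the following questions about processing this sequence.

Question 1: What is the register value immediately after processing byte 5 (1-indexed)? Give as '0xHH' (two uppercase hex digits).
After byte 1 (0x7A): reg=0xCD
After byte 2 (0xAE): reg=0x2E
After byte 3 (0x56): reg=0x6F
After byte 4 (0x45): reg=0xD6
After byte 5 (0x0B): reg=0x1D

Answer: 0x1D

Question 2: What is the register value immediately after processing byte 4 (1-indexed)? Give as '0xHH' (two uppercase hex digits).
Answer: 0xD6

Derivation:
After byte 1 (0x7A): reg=0xCD
After byte 2 (0xAE): reg=0x2E
After byte 3 (0x56): reg=0x6F
After byte 4 (0x45): reg=0xD6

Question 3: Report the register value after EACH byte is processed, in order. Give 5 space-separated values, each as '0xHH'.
0xCD 0x2E 0x6F 0xD6 0x1D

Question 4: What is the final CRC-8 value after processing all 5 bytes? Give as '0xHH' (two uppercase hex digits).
After byte 1 (0x7A): reg=0xCD
After byte 2 (0xAE): reg=0x2E
After byte 3 (0x56): reg=0x6F
After byte 4 (0x45): reg=0xD6
After byte 5 (0x0B): reg=0x1D

Answer: 0x1D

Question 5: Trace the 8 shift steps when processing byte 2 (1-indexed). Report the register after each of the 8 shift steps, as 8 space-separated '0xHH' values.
Answer: 0xC6 0x8B 0x11 0x22 0x44 0x88 0x17 0x2E

Derivation:
After byte 1 (0x7A): reg=0xCD
Register before byte 2: 0xCD
After XOR with byte 0xAE: 0x63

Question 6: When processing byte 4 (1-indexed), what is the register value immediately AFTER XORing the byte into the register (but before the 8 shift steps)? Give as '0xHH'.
Answer: 0x2A

Derivation:
Register before byte 4: 0x6F
Byte 4: 0x45
0x6F XOR 0x45 = 0x2A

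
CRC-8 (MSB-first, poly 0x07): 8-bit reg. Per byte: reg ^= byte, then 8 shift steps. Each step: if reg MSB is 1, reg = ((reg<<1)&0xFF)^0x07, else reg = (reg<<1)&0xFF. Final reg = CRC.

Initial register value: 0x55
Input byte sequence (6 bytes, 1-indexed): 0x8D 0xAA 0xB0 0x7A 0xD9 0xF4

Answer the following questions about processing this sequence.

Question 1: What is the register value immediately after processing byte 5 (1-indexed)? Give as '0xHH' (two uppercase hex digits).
Answer: 0xDC

Derivation:
After byte 1 (0x8D): reg=0x06
After byte 2 (0xAA): reg=0x4D
After byte 3 (0xB0): reg=0xFD
After byte 4 (0x7A): reg=0x9C
After byte 5 (0xD9): reg=0xDC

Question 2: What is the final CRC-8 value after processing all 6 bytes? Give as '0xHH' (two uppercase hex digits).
Answer: 0xD8

Derivation:
After byte 1 (0x8D): reg=0x06
After byte 2 (0xAA): reg=0x4D
After byte 3 (0xB0): reg=0xFD
After byte 4 (0x7A): reg=0x9C
After byte 5 (0xD9): reg=0xDC
After byte 6 (0xF4): reg=0xD8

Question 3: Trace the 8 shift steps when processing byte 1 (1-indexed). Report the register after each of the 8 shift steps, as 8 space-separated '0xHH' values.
Answer: 0xB7 0x69 0xD2 0xA3 0x41 0x82 0x03 0x06

Derivation:
Register before byte 1: 0x55
After XOR with byte 0x8D: 0xD8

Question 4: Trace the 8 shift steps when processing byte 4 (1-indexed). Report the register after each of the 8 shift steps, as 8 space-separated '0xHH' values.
Answer: 0x09 0x12 0x24 0x48 0x90 0x27 0x4E 0x9C

Derivation:
After byte 1 (0x8D): reg=0x06
After byte 2 (0xAA): reg=0x4D
After byte 3 (0xB0): reg=0xFD
Register before byte 4: 0xFD
After XOR with byte 0x7A: 0x87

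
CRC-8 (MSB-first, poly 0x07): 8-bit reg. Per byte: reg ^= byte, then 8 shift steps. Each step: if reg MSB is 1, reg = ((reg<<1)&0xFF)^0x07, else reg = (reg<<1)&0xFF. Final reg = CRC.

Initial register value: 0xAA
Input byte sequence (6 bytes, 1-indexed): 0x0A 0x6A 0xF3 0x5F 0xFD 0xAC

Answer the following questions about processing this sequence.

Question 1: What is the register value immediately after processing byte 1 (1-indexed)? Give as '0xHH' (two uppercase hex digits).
Answer: 0x69

Derivation:
After byte 1 (0x0A): reg=0x69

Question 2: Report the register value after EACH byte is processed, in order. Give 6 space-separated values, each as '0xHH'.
0x69 0x09 0xE8 0x0C 0xD9 0x4C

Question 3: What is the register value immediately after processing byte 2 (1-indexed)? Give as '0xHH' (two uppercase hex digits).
Answer: 0x09

Derivation:
After byte 1 (0x0A): reg=0x69
After byte 2 (0x6A): reg=0x09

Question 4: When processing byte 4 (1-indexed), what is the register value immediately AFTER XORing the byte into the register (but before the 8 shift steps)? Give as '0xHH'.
Register before byte 4: 0xE8
Byte 4: 0x5F
0xE8 XOR 0x5F = 0xB7

Answer: 0xB7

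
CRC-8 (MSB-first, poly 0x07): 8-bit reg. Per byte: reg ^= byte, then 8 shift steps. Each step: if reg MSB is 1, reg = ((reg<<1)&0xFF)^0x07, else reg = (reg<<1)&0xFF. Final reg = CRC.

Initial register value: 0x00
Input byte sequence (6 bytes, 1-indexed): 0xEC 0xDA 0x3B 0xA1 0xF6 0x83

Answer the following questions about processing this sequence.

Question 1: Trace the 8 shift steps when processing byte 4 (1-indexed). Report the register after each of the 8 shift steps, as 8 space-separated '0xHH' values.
Answer: 0x18 0x30 0x60 0xC0 0x87 0x09 0x12 0x24

Derivation:
After byte 1 (0xEC): reg=0x8A
After byte 2 (0xDA): reg=0xB7
After byte 3 (0x3B): reg=0xAD
Register before byte 4: 0xAD
After XOR with byte 0xA1: 0x0C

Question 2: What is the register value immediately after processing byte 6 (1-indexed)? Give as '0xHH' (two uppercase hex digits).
Answer: 0x10

Derivation:
After byte 1 (0xEC): reg=0x8A
After byte 2 (0xDA): reg=0xB7
After byte 3 (0x3B): reg=0xAD
After byte 4 (0xA1): reg=0x24
After byte 5 (0xF6): reg=0x30
After byte 6 (0x83): reg=0x10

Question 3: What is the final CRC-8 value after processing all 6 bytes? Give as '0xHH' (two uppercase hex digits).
Answer: 0x10

Derivation:
After byte 1 (0xEC): reg=0x8A
After byte 2 (0xDA): reg=0xB7
After byte 3 (0x3B): reg=0xAD
After byte 4 (0xA1): reg=0x24
After byte 5 (0xF6): reg=0x30
After byte 6 (0x83): reg=0x10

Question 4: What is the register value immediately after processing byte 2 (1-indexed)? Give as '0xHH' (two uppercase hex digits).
After byte 1 (0xEC): reg=0x8A
After byte 2 (0xDA): reg=0xB7

Answer: 0xB7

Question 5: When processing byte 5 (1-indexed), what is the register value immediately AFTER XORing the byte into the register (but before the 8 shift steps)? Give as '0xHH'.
Answer: 0xD2

Derivation:
Register before byte 5: 0x24
Byte 5: 0xF6
0x24 XOR 0xF6 = 0xD2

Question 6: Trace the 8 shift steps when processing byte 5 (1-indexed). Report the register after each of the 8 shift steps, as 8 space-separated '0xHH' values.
After byte 1 (0xEC): reg=0x8A
After byte 2 (0xDA): reg=0xB7
After byte 3 (0x3B): reg=0xAD
After byte 4 (0xA1): reg=0x24
Register before byte 5: 0x24
After XOR with byte 0xF6: 0xD2

Answer: 0xA3 0x41 0x82 0x03 0x06 0x0C 0x18 0x30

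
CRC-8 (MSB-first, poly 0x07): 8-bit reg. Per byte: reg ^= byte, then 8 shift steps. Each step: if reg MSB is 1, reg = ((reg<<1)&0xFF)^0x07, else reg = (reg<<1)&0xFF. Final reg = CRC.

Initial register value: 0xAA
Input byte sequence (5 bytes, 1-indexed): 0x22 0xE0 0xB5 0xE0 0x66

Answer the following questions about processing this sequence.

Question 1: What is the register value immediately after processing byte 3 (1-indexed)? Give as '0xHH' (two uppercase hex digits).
Answer: 0x1B

Derivation:
After byte 1 (0x22): reg=0xB1
After byte 2 (0xE0): reg=0xB0
After byte 3 (0xB5): reg=0x1B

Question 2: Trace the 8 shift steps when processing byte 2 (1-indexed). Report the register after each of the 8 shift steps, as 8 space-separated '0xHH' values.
Answer: 0xA2 0x43 0x86 0x0B 0x16 0x2C 0x58 0xB0

Derivation:
After byte 1 (0x22): reg=0xB1
Register before byte 2: 0xB1
After XOR with byte 0xE0: 0x51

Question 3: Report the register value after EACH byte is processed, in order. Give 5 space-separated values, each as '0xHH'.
0xB1 0xB0 0x1B 0xEF 0xB6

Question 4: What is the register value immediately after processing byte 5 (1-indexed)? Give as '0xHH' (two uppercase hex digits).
Answer: 0xB6

Derivation:
After byte 1 (0x22): reg=0xB1
After byte 2 (0xE0): reg=0xB0
After byte 3 (0xB5): reg=0x1B
After byte 4 (0xE0): reg=0xEF
After byte 5 (0x66): reg=0xB6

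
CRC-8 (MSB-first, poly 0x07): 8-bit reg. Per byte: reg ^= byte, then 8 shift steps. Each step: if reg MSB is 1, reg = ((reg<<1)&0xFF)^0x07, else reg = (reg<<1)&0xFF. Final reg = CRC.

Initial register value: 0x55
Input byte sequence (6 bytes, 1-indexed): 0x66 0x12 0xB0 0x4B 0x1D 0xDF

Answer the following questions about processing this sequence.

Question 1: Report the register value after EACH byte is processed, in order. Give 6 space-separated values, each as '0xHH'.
0x99 0xB8 0x38 0x5E 0xCE 0x77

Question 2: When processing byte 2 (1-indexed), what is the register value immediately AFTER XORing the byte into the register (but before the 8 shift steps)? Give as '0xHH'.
Answer: 0x8B

Derivation:
Register before byte 2: 0x99
Byte 2: 0x12
0x99 XOR 0x12 = 0x8B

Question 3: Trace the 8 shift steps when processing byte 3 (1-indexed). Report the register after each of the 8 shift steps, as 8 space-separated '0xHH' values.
Answer: 0x10 0x20 0x40 0x80 0x07 0x0E 0x1C 0x38

Derivation:
After byte 1 (0x66): reg=0x99
After byte 2 (0x12): reg=0xB8
Register before byte 3: 0xB8
After XOR with byte 0xB0: 0x08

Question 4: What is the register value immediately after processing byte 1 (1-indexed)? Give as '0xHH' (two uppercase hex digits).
After byte 1 (0x66): reg=0x99

Answer: 0x99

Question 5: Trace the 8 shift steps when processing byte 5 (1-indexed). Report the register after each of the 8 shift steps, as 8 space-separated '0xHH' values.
After byte 1 (0x66): reg=0x99
After byte 2 (0x12): reg=0xB8
After byte 3 (0xB0): reg=0x38
After byte 4 (0x4B): reg=0x5E
Register before byte 5: 0x5E
After XOR with byte 0x1D: 0x43

Answer: 0x86 0x0B 0x16 0x2C 0x58 0xB0 0x67 0xCE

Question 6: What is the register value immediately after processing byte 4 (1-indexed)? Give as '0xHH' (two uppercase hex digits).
Answer: 0x5E

Derivation:
After byte 1 (0x66): reg=0x99
After byte 2 (0x12): reg=0xB8
After byte 3 (0xB0): reg=0x38
After byte 4 (0x4B): reg=0x5E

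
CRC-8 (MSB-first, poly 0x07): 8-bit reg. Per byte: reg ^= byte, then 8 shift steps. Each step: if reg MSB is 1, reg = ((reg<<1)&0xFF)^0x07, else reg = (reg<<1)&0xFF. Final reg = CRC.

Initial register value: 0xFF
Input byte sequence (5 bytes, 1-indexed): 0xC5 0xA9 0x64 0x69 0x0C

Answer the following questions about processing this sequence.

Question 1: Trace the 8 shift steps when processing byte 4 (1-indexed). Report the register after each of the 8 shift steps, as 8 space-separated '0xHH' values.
After byte 1 (0xC5): reg=0xA6
After byte 2 (0xA9): reg=0x2D
After byte 3 (0x64): reg=0xF8
Register before byte 4: 0xF8
After XOR with byte 0x69: 0x91

Answer: 0x25 0x4A 0x94 0x2F 0x5E 0xBC 0x7F 0xFE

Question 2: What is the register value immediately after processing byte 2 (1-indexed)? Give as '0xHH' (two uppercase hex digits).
Answer: 0x2D

Derivation:
After byte 1 (0xC5): reg=0xA6
After byte 2 (0xA9): reg=0x2D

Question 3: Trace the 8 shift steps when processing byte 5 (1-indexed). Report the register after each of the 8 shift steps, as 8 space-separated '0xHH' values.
After byte 1 (0xC5): reg=0xA6
After byte 2 (0xA9): reg=0x2D
After byte 3 (0x64): reg=0xF8
After byte 4 (0x69): reg=0xFE
Register before byte 5: 0xFE
After XOR with byte 0x0C: 0xF2

Answer: 0xE3 0xC1 0x85 0x0D 0x1A 0x34 0x68 0xD0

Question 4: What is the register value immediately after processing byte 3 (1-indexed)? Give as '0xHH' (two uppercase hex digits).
Answer: 0xF8

Derivation:
After byte 1 (0xC5): reg=0xA6
After byte 2 (0xA9): reg=0x2D
After byte 3 (0x64): reg=0xF8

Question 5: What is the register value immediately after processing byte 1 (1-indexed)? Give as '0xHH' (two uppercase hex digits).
Answer: 0xA6

Derivation:
After byte 1 (0xC5): reg=0xA6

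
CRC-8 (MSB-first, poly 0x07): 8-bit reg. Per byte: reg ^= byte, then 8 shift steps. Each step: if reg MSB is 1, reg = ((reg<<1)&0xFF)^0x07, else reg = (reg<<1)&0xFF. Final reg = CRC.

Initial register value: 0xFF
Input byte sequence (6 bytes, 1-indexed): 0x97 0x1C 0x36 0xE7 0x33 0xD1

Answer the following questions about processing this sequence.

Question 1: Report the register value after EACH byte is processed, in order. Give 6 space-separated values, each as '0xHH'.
0x1F 0x09 0xBD 0x81 0x17 0x5C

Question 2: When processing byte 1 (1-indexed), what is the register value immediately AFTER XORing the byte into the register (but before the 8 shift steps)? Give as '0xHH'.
Register before byte 1: 0xFF
Byte 1: 0x97
0xFF XOR 0x97 = 0x68

Answer: 0x68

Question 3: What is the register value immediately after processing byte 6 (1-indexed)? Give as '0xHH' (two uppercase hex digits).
After byte 1 (0x97): reg=0x1F
After byte 2 (0x1C): reg=0x09
After byte 3 (0x36): reg=0xBD
After byte 4 (0xE7): reg=0x81
After byte 5 (0x33): reg=0x17
After byte 6 (0xD1): reg=0x5C

Answer: 0x5C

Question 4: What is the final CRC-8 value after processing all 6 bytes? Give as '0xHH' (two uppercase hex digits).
Answer: 0x5C

Derivation:
After byte 1 (0x97): reg=0x1F
After byte 2 (0x1C): reg=0x09
After byte 3 (0x36): reg=0xBD
After byte 4 (0xE7): reg=0x81
After byte 5 (0x33): reg=0x17
After byte 6 (0xD1): reg=0x5C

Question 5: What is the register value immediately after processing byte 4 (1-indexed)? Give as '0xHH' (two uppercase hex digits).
Answer: 0x81

Derivation:
After byte 1 (0x97): reg=0x1F
After byte 2 (0x1C): reg=0x09
After byte 3 (0x36): reg=0xBD
After byte 4 (0xE7): reg=0x81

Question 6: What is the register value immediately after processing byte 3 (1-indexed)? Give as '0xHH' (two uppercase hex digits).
After byte 1 (0x97): reg=0x1F
After byte 2 (0x1C): reg=0x09
After byte 3 (0x36): reg=0xBD

Answer: 0xBD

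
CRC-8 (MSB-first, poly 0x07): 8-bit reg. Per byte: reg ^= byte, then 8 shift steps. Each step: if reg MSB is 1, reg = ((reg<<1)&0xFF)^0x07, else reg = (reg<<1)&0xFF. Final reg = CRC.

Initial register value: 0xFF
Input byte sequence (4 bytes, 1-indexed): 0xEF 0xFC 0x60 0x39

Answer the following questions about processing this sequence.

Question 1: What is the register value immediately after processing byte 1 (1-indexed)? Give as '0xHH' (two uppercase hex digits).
Answer: 0x70

Derivation:
After byte 1 (0xEF): reg=0x70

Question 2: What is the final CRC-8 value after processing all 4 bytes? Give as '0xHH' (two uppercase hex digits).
After byte 1 (0xEF): reg=0x70
After byte 2 (0xFC): reg=0xAD
After byte 3 (0x60): reg=0x6D
After byte 4 (0x39): reg=0xAB

Answer: 0xAB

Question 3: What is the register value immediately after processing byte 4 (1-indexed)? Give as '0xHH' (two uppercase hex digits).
After byte 1 (0xEF): reg=0x70
After byte 2 (0xFC): reg=0xAD
After byte 3 (0x60): reg=0x6D
After byte 4 (0x39): reg=0xAB

Answer: 0xAB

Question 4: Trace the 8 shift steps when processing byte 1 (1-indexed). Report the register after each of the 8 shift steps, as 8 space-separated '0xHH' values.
Answer: 0x20 0x40 0x80 0x07 0x0E 0x1C 0x38 0x70

Derivation:
Register before byte 1: 0xFF
After XOR with byte 0xEF: 0x10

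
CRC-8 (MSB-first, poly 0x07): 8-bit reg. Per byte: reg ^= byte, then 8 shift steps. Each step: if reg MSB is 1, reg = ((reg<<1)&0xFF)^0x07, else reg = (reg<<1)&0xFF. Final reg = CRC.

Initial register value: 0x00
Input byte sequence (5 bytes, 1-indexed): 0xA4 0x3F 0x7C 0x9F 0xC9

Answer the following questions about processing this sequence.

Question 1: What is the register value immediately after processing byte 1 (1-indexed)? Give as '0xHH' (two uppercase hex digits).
Answer: 0x75

Derivation:
After byte 1 (0xA4): reg=0x75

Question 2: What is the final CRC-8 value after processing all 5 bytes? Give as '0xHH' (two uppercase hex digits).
After byte 1 (0xA4): reg=0x75
After byte 2 (0x3F): reg=0xF1
After byte 3 (0x7C): reg=0xAA
After byte 4 (0x9F): reg=0x8B
After byte 5 (0xC9): reg=0xC9

Answer: 0xC9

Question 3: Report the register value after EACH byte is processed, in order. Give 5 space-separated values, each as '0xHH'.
0x75 0xF1 0xAA 0x8B 0xC9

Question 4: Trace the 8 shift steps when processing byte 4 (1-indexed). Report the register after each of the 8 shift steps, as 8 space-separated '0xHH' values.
After byte 1 (0xA4): reg=0x75
After byte 2 (0x3F): reg=0xF1
After byte 3 (0x7C): reg=0xAA
Register before byte 4: 0xAA
After XOR with byte 0x9F: 0x35

Answer: 0x6A 0xD4 0xAF 0x59 0xB2 0x63 0xC6 0x8B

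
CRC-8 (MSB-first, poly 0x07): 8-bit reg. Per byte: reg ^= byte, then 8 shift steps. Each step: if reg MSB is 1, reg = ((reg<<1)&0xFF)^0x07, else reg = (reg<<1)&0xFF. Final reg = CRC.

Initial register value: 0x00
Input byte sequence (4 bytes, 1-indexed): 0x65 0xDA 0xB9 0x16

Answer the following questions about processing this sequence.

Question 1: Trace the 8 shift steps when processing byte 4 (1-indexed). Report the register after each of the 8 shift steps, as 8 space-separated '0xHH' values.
After byte 1 (0x65): reg=0x3C
After byte 2 (0xDA): reg=0xBC
After byte 3 (0xB9): reg=0x1B
Register before byte 4: 0x1B
After XOR with byte 0x16: 0x0D

Answer: 0x1A 0x34 0x68 0xD0 0xA7 0x49 0x92 0x23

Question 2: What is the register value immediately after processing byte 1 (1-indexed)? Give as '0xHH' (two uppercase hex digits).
Answer: 0x3C

Derivation:
After byte 1 (0x65): reg=0x3C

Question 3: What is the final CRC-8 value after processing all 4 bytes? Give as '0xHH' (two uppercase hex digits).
After byte 1 (0x65): reg=0x3C
After byte 2 (0xDA): reg=0xBC
After byte 3 (0xB9): reg=0x1B
After byte 4 (0x16): reg=0x23

Answer: 0x23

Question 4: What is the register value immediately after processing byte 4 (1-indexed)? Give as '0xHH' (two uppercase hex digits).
Answer: 0x23

Derivation:
After byte 1 (0x65): reg=0x3C
After byte 2 (0xDA): reg=0xBC
After byte 3 (0xB9): reg=0x1B
After byte 4 (0x16): reg=0x23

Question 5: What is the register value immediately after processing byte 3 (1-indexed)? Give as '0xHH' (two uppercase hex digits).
Answer: 0x1B

Derivation:
After byte 1 (0x65): reg=0x3C
After byte 2 (0xDA): reg=0xBC
After byte 3 (0xB9): reg=0x1B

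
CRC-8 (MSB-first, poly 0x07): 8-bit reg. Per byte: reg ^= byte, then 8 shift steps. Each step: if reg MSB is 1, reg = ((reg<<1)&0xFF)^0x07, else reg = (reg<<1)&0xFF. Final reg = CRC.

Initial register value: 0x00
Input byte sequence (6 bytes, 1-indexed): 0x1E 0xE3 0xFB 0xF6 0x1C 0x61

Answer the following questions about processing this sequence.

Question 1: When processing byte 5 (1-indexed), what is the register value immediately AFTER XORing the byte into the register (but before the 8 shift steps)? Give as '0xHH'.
Register before byte 5: 0x9F
Byte 5: 0x1C
0x9F XOR 0x1C = 0x83

Answer: 0x83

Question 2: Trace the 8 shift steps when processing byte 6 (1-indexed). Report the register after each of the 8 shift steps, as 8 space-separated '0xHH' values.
After byte 1 (0x1E): reg=0x5A
After byte 2 (0xE3): reg=0x26
After byte 3 (0xFB): reg=0x1D
After byte 4 (0xF6): reg=0x9F
After byte 5 (0x1C): reg=0x80
Register before byte 6: 0x80
After XOR with byte 0x61: 0xE1

Answer: 0xC5 0x8D 0x1D 0x3A 0x74 0xE8 0xD7 0xA9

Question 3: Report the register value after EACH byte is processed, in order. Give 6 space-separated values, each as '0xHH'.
0x5A 0x26 0x1D 0x9F 0x80 0xA9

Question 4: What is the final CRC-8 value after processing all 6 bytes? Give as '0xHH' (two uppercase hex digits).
After byte 1 (0x1E): reg=0x5A
After byte 2 (0xE3): reg=0x26
After byte 3 (0xFB): reg=0x1D
After byte 4 (0xF6): reg=0x9F
After byte 5 (0x1C): reg=0x80
After byte 6 (0x61): reg=0xA9

Answer: 0xA9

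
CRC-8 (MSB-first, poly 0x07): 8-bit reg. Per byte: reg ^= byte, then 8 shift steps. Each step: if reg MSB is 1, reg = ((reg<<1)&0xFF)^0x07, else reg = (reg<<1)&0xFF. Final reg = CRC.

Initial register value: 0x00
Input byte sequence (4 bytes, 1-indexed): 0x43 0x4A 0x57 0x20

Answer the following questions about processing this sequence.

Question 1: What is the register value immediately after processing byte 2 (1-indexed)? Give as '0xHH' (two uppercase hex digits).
After byte 1 (0x43): reg=0xCE
After byte 2 (0x4A): reg=0x95

Answer: 0x95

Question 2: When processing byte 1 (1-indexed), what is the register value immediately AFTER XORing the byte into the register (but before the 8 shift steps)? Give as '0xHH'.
Answer: 0x43

Derivation:
Register before byte 1: 0x00
Byte 1: 0x43
0x00 XOR 0x43 = 0x43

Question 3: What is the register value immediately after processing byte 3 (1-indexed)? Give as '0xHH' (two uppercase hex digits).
After byte 1 (0x43): reg=0xCE
After byte 2 (0x4A): reg=0x95
After byte 3 (0x57): reg=0x40

Answer: 0x40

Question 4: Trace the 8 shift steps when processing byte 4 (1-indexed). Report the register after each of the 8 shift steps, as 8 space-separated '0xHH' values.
Answer: 0xC0 0x87 0x09 0x12 0x24 0x48 0x90 0x27

Derivation:
After byte 1 (0x43): reg=0xCE
After byte 2 (0x4A): reg=0x95
After byte 3 (0x57): reg=0x40
Register before byte 4: 0x40
After XOR with byte 0x20: 0x60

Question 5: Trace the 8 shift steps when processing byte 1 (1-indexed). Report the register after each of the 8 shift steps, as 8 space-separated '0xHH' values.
Register before byte 1: 0x00
After XOR with byte 0x43: 0x43

Answer: 0x86 0x0B 0x16 0x2C 0x58 0xB0 0x67 0xCE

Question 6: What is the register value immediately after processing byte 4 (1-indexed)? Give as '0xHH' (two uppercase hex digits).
Answer: 0x27

Derivation:
After byte 1 (0x43): reg=0xCE
After byte 2 (0x4A): reg=0x95
After byte 3 (0x57): reg=0x40
After byte 4 (0x20): reg=0x27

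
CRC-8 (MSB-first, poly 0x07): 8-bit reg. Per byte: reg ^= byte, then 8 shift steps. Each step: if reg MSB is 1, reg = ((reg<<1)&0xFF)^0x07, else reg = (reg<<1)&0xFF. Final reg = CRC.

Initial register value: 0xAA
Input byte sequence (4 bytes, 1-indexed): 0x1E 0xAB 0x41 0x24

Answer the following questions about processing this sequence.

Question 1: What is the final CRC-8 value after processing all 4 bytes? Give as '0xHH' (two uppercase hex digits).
Answer: 0xD6

Derivation:
After byte 1 (0x1E): reg=0x05
After byte 2 (0xAB): reg=0x43
After byte 3 (0x41): reg=0x0E
After byte 4 (0x24): reg=0xD6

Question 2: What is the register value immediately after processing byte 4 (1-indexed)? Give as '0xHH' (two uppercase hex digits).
After byte 1 (0x1E): reg=0x05
After byte 2 (0xAB): reg=0x43
After byte 3 (0x41): reg=0x0E
After byte 4 (0x24): reg=0xD6

Answer: 0xD6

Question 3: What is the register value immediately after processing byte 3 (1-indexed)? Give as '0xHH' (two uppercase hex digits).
After byte 1 (0x1E): reg=0x05
After byte 2 (0xAB): reg=0x43
After byte 3 (0x41): reg=0x0E

Answer: 0x0E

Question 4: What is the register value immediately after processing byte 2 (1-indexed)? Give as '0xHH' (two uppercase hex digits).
Answer: 0x43

Derivation:
After byte 1 (0x1E): reg=0x05
After byte 2 (0xAB): reg=0x43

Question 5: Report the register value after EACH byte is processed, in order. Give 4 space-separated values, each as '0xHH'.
0x05 0x43 0x0E 0xD6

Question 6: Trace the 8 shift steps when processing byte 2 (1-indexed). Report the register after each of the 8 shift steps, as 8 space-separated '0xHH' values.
Answer: 0x5B 0xB6 0x6B 0xD6 0xAB 0x51 0xA2 0x43

Derivation:
After byte 1 (0x1E): reg=0x05
Register before byte 2: 0x05
After XOR with byte 0xAB: 0xAE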